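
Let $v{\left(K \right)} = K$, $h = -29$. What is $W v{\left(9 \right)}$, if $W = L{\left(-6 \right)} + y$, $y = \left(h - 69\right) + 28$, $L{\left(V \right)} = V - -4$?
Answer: $-648$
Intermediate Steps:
$L{\left(V \right)} = 4 + V$ ($L{\left(V \right)} = V + 4 = 4 + V$)
$y = -70$ ($y = \left(-29 - 69\right) + 28 = -98 + 28 = -70$)
$W = -72$ ($W = \left(4 - 6\right) - 70 = -2 - 70 = -72$)
$W v{\left(9 \right)} = \left(-72\right) 9 = -648$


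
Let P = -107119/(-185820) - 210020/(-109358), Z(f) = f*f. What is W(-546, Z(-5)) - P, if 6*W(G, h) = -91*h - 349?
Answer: -1489624787707/3386817260 ≈ -439.83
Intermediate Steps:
Z(f) = f²
W(G, h) = -349/6 - 91*h/6 (W(G, h) = (-91*h - 349)/6 = (-349 - 91*h)/6 = -349/6 - 91*h/6)
P = 25370118001/10160451780 (P = -107119*(-1/185820) - 210020*(-1/109358) = 107119/185820 + 105010/54679 = 25370118001/10160451780 ≈ 2.4969)
W(-546, Z(-5)) - P = (-349/6 - 91/6*(-5)²) - 1*25370118001/10160451780 = (-349/6 - 91/6*25) - 25370118001/10160451780 = (-349/6 - 2275/6) - 25370118001/10160451780 = -1312/3 - 25370118001/10160451780 = -1489624787707/3386817260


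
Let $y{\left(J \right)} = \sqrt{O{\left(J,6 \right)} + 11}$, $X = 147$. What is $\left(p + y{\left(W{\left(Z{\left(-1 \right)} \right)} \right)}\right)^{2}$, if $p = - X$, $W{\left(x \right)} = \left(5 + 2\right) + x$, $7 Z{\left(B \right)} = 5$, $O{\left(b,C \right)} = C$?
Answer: $\left(147 - \sqrt{17}\right)^{2} \approx 20414.0$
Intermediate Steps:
$Z{\left(B \right)} = \frac{5}{7}$ ($Z{\left(B \right)} = \frac{1}{7} \cdot 5 = \frac{5}{7}$)
$W{\left(x \right)} = 7 + x$
$y{\left(J \right)} = \sqrt{17}$ ($y{\left(J \right)} = \sqrt{6 + 11} = \sqrt{17}$)
$p = -147$ ($p = \left(-1\right) 147 = -147$)
$\left(p + y{\left(W{\left(Z{\left(-1 \right)} \right)} \right)}\right)^{2} = \left(-147 + \sqrt{17}\right)^{2}$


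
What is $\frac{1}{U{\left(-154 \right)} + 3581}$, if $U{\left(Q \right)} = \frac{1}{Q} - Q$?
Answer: $\frac{154}{575189} \approx 0.00026774$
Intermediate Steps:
$\frac{1}{U{\left(-154 \right)} + 3581} = \frac{1}{\left(\frac{1}{-154} - -154\right) + 3581} = \frac{1}{\left(- \frac{1}{154} + 154\right) + 3581} = \frac{1}{\frac{23715}{154} + 3581} = \frac{1}{\frac{575189}{154}} = \frac{154}{575189}$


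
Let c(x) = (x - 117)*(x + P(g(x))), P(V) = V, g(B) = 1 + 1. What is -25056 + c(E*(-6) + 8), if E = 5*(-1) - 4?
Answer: -28576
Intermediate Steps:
g(B) = 2
E = -9 (E = -5 - 4 = -9)
c(x) = (-117 + x)*(2 + x) (c(x) = (x - 117)*(x + 2) = (-117 + x)*(2 + x))
-25056 + c(E*(-6) + 8) = -25056 + (-234 + (-9*(-6) + 8)² - 115*(-9*(-6) + 8)) = -25056 + (-234 + (54 + 8)² - 115*(54 + 8)) = -25056 + (-234 + 62² - 115*62) = -25056 + (-234 + 3844 - 7130) = -25056 - 3520 = -28576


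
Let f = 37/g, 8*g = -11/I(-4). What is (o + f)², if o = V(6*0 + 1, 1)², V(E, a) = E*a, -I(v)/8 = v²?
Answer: 1436334201/121 ≈ 1.1871e+7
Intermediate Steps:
I(v) = -8*v²
g = 11/1024 (g = (-11/((-8*(-4)²)))/8 = (-11/((-8*16)))/8 = (-11/(-128))/8 = (-11*(-1/128))/8 = (⅛)*(11/128) = 11/1024 ≈ 0.010742)
o = 1 (o = ((6*0 + 1)*1)² = ((0 + 1)*1)² = (1*1)² = 1² = 1)
f = 37888/11 (f = 37/(11/1024) = 37*(1024/11) = 37888/11 ≈ 3444.4)
(o + f)² = (1 + 37888/11)² = (37899/11)² = 1436334201/121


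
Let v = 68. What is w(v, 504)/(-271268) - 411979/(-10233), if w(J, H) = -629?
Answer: 111763155929/2775885444 ≈ 40.262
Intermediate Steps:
w(v, 504)/(-271268) - 411979/(-10233) = -629/(-271268) - 411979/(-10233) = -629*(-1/271268) - 411979*(-1/10233) = 629/271268 + 411979/10233 = 111763155929/2775885444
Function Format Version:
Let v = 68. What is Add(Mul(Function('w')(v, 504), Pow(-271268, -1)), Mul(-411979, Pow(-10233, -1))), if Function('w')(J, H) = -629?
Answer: Rational(111763155929, 2775885444) ≈ 40.262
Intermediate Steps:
Add(Mul(Function('w')(v, 504), Pow(-271268, -1)), Mul(-411979, Pow(-10233, -1))) = Add(Mul(-629, Pow(-271268, -1)), Mul(-411979, Pow(-10233, -1))) = Add(Mul(-629, Rational(-1, 271268)), Mul(-411979, Rational(-1, 10233))) = Add(Rational(629, 271268), Rational(411979, 10233)) = Rational(111763155929, 2775885444)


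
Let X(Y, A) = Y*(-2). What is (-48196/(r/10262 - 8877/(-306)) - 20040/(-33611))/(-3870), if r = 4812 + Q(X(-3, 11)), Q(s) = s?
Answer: 47082953656544/111490866768655 ≈ 0.42230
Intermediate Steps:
X(Y, A) = -2*Y
r = 4818 (r = 4812 - 2*(-3) = 4812 + 6 = 4818)
(-48196/(r/10262 - 8877/(-306)) - 20040/(-33611))/(-3870) = (-48196/(4818/10262 - 8877/(-306)) - 20040/(-33611))/(-3870) = (-48196/(4818*(1/10262) - 8877*(-1/306)) - 20040*(-1/33611))*(-1/3870) = (-48196/(2409/5131 + 2959/102) + 20040/33611)*(-1/3870) = (-48196/15428347/523362 + 20040/33611)*(-1/3870) = (-48196*523362/15428347 + 20040/33611)*(-1/3870) = (-25223954952/15428347 + 20040/33611)*(-1/3870) = -847493165817792/518562171017*(-1/3870) = 47082953656544/111490866768655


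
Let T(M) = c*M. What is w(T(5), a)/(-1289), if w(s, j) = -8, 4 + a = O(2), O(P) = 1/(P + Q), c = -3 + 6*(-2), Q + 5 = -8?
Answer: 8/1289 ≈ 0.0062064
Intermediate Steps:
Q = -13 (Q = -5 - 8 = -13)
c = -15 (c = -3 - 12 = -15)
T(M) = -15*M
O(P) = 1/(-13 + P) (O(P) = 1/(P - 13) = 1/(-13 + P))
a = -45/11 (a = -4 + 1/(-13 + 2) = -4 + 1/(-11) = -4 - 1/11 = -45/11 ≈ -4.0909)
w(T(5), a)/(-1289) = -8/(-1289) = -8*(-1/1289) = 8/1289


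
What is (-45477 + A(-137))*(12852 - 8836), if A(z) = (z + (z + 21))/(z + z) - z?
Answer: -24945197256/137 ≈ -1.8208e+8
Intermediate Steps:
A(z) = -z + (21 + 2*z)/(2*z) (A(z) = (z + (21 + z))/((2*z)) - z = (21 + 2*z)*(1/(2*z)) - z = (21 + 2*z)/(2*z) - z = -z + (21 + 2*z)/(2*z))
(-45477 + A(-137))*(12852 - 8836) = (-45477 + (1 - 1*(-137) + (21/2)/(-137)))*(12852 - 8836) = (-45477 + (1 + 137 + (21/2)*(-1/137)))*4016 = (-45477 + (1 + 137 - 21/274))*4016 = (-45477 + 37791/274)*4016 = -12422907/274*4016 = -24945197256/137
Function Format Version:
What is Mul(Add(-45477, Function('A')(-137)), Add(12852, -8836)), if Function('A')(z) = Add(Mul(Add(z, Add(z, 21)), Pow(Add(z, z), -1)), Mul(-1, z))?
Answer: Rational(-24945197256, 137) ≈ -1.8208e+8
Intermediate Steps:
Function('A')(z) = Add(Mul(-1, z), Mul(Rational(1, 2), Pow(z, -1), Add(21, Mul(2, z)))) (Function('A')(z) = Add(Mul(Add(z, Add(21, z)), Pow(Mul(2, z), -1)), Mul(-1, z)) = Add(Mul(Add(21, Mul(2, z)), Mul(Rational(1, 2), Pow(z, -1))), Mul(-1, z)) = Add(Mul(Rational(1, 2), Pow(z, -1), Add(21, Mul(2, z))), Mul(-1, z)) = Add(Mul(-1, z), Mul(Rational(1, 2), Pow(z, -1), Add(21, Mul(2, z)))))
Mul(Add(-45477, Function('A')(-137)), Add(12852, -8836)) = Mul(Add(-45477, Add(1, Mul(-1, -137), Mul(Rational(21, 2), Pow(-137, -1)))), Add(12852, -8836)) = Mul(Add(-45477, Add(1, 137, Mul(Rational(21, 2), Rational(-1, 137)))), 4016) = Mul(Add(-45477, Add(1, 137, Rational(-21, 274))), 4016) = Mul(Add(-45477, Rational(37791, 274)), 4016) = Mul(Rational(-12422907, 274), 4016) = Rational(-24945197256, 137)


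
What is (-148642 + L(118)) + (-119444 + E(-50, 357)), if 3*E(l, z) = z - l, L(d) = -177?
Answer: -804382/3 ≈ -2.6813e+5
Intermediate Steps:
E(l, z) = -l/3 + z/3 (E(l, z) = (z - l)/3 = -l/3 + z/3)
(-148642 + L(118)) + (-119444 + E(-50, 357)) = (-148642 - 177) + (-119444 + (-⅓*(-50) + (⅓)*357)) = -148819 + (-119444 + (50/3 + 119)) = -148819 + (-119444 + 407/3) = -148819 - 357925/3 = -804382/3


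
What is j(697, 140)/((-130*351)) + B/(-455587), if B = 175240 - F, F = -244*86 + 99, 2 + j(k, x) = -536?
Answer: -4352038972/10394217405 ≈ -0.41870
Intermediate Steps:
j(k, x) = -538 (j(k, x) = -2 - 536 = -538)
F = -20885 (F = -20984 + 99 = -20885)
B = 196125 (B = 175240 - 1*(-20885) = 175240 + 20885 = 196125)
j(697, 140)/((-130*351)) + B/(-455587) = -538/((-130*351)) + 196125/(-455587) = -538/(-45630) + 196125*(-1/455587) = -538*(-1/45630) - 196125/455587 = 269/22815 - 196125/455587 = -4352038972/10394217405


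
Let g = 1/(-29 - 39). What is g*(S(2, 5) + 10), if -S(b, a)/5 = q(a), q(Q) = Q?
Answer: 15/68 ≈ 0.22059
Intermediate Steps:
S(b, a) = -5*a
g = -1/68 (g = 1/(-68) = -1/68 ≈ -0.014706)
g*(S(2, 5) + 10) = -(-5*5 + 10)/68 = -(-25 + 10)/68 = -1/68*(-15) = 15/68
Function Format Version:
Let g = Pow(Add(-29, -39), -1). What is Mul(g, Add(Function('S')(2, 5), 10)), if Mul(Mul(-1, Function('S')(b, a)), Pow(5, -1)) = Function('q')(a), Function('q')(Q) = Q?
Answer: Rational(15, 68) ≈ 0.22059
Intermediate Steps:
Function('S')(b, a) = Mul(-5, a)
g = Rational(-1, 68) (g = Pow(-68, -1) = Rational(-1, 68) ≈ -0.014706)
Mul(g, Add(Function('S')(2, 5), 10)) = Mul(Rational(-1, 68), Add(Mul(-5, 5), 10)) = Mul(Rational(-1, 68), Add(-25, 10)) = Mul(Rational(-1, 68), -15) = Rational(15, 68)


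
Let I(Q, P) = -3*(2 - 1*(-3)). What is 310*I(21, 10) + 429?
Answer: -4221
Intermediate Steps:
I(Q, P) = -15 (I(Q, P) = -3*(2 + 3) = -3*5 = -15)
310*I(21, 10) + 429 = 310*(-15) + 429 = -4650 + 429 = -4221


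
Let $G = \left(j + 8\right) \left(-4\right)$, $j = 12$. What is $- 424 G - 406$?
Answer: $33514$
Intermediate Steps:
$G = -80$ ($G = \left(12 + 8\right) \left(-4\right) = 20 \left(-4\right) = -80$)
$- 424 G - 406 = \left(-424\right) \left(-80\right) - 406 = 33920 - 406 = 33514$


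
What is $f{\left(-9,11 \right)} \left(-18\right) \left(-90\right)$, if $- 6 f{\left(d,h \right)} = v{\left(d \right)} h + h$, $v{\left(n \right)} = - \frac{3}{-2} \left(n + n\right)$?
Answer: $77220$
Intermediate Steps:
$v{\left(n \right)} = 3 n$ ($v{\left(n \right)} = \left(-3\right) \left(- \frac{1}{2}\right) 2 n = \frac{3 \cdot 2 n}{2} = 3 n$)
$f{\left(d,h \right)} = - \frac{h}{6} - \frac{d h}{2}$ ($f{\left(d,h \right)} = - \frac{3 d h + h}{6} = - \frac{h + 3 d h}{6} = - \frac{h}{6} - \frac{d h}{2}$)
$f{\left(-9,11 \right)} \left(-18\right) \left(-90\right) = \left(- \frac{1}{6}\right) 11 \left(1 + 3 \left(-9\right)\right) \left(-18\right) \left(-90\right) = \left(- \frac{1}{6}\right) 11 \left(1 - 27\right) \left(-18\right) \left(-90\right) = \left(- \frac{1}{6}\right) 11 \left(-26\right) \left(-18\right) \left(-90\right) = \frac{143}{3} \left(-18\right) \left(-90\right) = \left(-858\right) \left(-90\right) = 77220$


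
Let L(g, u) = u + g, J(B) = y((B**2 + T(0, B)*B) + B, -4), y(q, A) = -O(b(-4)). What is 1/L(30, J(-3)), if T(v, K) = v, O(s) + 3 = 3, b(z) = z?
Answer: 1/30 ≈ 0.033333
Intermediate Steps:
O(s) = 0 (O(s) = -3 + 3 = 0)
y(q, A) = 0 (y(q, A) = -1*0 = 0)
J(B) = 0
L(g, u) = g + u
1/L(30, J(-3)) = 1/(30 + 0) = 1/30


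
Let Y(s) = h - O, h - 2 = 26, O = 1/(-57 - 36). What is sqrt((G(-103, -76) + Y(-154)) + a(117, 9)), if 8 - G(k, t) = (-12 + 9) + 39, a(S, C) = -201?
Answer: 2*I*sqrt(434589)/93 ≈ 14.177*I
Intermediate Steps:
G(k, t) = -28 (G(k, t) = 8 - ((-12 + 9) + 39) = 8 - (-3 + 39) = 8 - 1*36 = 8 - 36 = -28)
O = -1/93 (O = 1/(-93) = -1/93 ≈ -0.010753)
h = 28 (h = 2 + 26 = 28)
Y(s) = 2605/93 (Y(s) = 28 - 1*(-1/93) = 28 + 1/93 = 2605/93)
sqrt((G(-103, -76) + Y(-154)) + a(117, 9)) = sqrt((-28 + 2605/93) - 201) = sqrt(1/93 - 201) = sqrt(-18692/93) = 2*I*sqrt(434589)/93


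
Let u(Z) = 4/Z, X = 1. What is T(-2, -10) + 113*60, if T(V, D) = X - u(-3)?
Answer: 20347/3 ≈ 6782.3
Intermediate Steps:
T(V, D) = 7/3 (T(V, D) = 1 - 4/(-3) = 1 - 4*(-1)/3 = 1 - 1*(-4/3) = 1 + 4/3 = 7/3)
T(-2, -10) + 113*60 = 7/3 + 113*60 = 7/3 + 6780 = 20347/3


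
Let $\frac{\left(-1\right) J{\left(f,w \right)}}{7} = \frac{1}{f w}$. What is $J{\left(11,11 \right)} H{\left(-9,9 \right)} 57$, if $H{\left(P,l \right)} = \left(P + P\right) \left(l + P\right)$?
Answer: $0$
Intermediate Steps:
$J{\left(f,w \right)} = - \frac{7}{f w}$
$H{\left(P,l \right)} = 2 P \left(P + l\right)$
$J{\left(11,11 \right)} H{\left(-9,9 \right)} 57 = - \frac{7}{11 \cdot 11} \cdot 2 \left(-9\right) \left(-9 + 9\right) 57 = \left(-7\right) \frac{1}{11} \cdot \frac{1}{11} \cdot 2 \left(-9\right) 0 \cdot 57 = \left(- \frac{7}{121}\right) 0 \cdot 57 = 0 \cdot 57 = 0$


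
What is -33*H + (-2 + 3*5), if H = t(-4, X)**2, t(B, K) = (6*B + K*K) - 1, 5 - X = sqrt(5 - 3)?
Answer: -6719 + 1320*sqrt(2) ≈ -4852.2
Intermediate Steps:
X = 5 - sqrt(2) (X = 5 - sqrt(5 - 3) = 5 - sqrt(2) ≈ 3.5858)
t(B, K) = -1 + K**2 + 6*B (t(B, K) = (6*B + K**2) - 1 = (K**2 + 6*B) - 1 = -1 + K**2 + 6*B)
H = (-25 + (5 - sqrt(2))**2)**2 (H = (-1 + (5 - sqrt(2))**2 + 6*(-4))**2 = (-1 + (5 - sqrt(2))**2 - 24)**2 = (-25 + (5 - sqrt(2))**2)**2 ≈ 147.43)
-33*H + (-2 + 3*5) = -33*(204 - 40*sqrt(2)) + (-2 + 3*5) = (-6732 + 1320*sqrt(2)) + (-2 + 15) = (-6732 + 1320*sqrt(2)) + 13 = -6719 + 1320*sqrt(2)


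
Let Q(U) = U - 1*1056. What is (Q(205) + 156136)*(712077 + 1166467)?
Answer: 291709705040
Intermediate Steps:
Q(U) = -1056 + U (Q(U) = U - 1056 = -1056 + U)
(Q(205) + 156136)*(712077 + 1166467) = ((-1056 + 205) + 156136)*(712077 + 1166467) = (-851 + 156136)*1878544 = 155285*1878544 = 291709705040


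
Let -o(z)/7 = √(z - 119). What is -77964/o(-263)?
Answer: -38982*I*√382/1337 ≈ -569.86*I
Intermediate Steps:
o(z) = -7*√(-119 + z) (o(z) = -7*√(z - 119) = -7*√(-119 + z))
-77964/o(-263) = -77964*(-1/(7*√(-119 - 263))) = -77964*I*√382/2674 = -38982*I*√382/1337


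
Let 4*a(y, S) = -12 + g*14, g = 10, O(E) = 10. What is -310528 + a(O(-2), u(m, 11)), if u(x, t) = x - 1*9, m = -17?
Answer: -310496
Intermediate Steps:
u(x, t) = -9 + x (u(x, t) = x - 9 = -9 + x)
a(y, S) = 32 (a(y, S) = (-12 + 10*14)/4 = (-12 + 140)/4 = (¼)*128 = 32)
-310528 + a(O(-2), u(m, 11)) = -310528 + 32 = -310496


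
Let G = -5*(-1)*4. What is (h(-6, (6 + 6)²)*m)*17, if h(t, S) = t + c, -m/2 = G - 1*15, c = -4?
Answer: 1700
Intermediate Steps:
G = 20 (G = 5*4 = 20)
m = -10 (m = -2*(20 - 1*15) = -2*(20 - 15) = -2*5 = -10)
h(t, S) = -4 + t (h(t, S) = t - 4 = -4 + t)
(h(-6, (6 + 6)²)*m)*17 = ((-4 - 6)*(-10))*17 = -10*(-10)*17 = 100*17 = 1700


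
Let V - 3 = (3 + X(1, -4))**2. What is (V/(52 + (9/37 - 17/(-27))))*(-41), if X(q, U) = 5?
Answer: -2744253/52820 ≈ -51.955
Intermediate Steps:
V = 67 (V = 3 + (3 + 5)**2 = 3 + 8**2 = 3 + 64 = 67)
(V/(52 + (9/37 - 17/(-27))))*(-41) = (67/(52 + (9/37 - 17/(-27))))*(-41) = (67/(52 + (9*(1/37) - 17*(-1/27))))*(-41) = (67/(52 + (9/37 + 17/27)))*(-41) = (67/(52 + 872/999))*(-41) = (67/(52820/999))*(-41) = ((999/52820)*67)*(-41) = (66933/52820)*(-41) = -2744253/52820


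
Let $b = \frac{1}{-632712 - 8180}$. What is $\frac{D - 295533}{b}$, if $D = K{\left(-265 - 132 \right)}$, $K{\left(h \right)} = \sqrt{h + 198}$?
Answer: $189404735436 - 640892 i \sqrt{199} \approx 1.894 \cdot 10^{11} - 9.0409 \cdot 10^{6} i$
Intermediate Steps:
$K{\left(h \right)} = \sqrt{198 + h}$
$D = i \sqrt{199}$ ($D = \sqrt{198 - 397} = \sqrt{-199} = i \sqrt{199} \approx 14.107 i$)
$b = - \frac{1}{640892}$ ($b = \frac{1}{-640892} = - \frac{1}{640892} \approx -1.5603 \cdot 10^{-6}$)
$\frac{D - 295533}{b} = \frac{i \sqrt{199} - 295533}{- \frac{1}{640892}} = \left(i \sqrt{199} - 295533\right) \left(-640892\right) = \left(-295533 + i \sqrt{199}\right) \left(-640892\right) = 189404735436 - 640892 i \sqrt{199}$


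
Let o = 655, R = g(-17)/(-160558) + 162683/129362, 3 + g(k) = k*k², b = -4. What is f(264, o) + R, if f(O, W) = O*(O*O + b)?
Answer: 191071344952978977/10385051998 ≈ 1.8399e+7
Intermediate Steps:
g(k) = -3 + k³ (g(k) = -3 + k*k² = -3 + k³)
R = 13378000353/10385051998 (R = (-3 + (-17)³)/(-160558) + 162683/129362 = (-3 - 4913)*(-1/160558) + 162683*(1/129362) = -4916*(-1/160558) + 162683/129362 = 2458/80279 + 162683/129362 = 13378000353/10385051998 ≈ 1.2882)
f(O, W) = O*(-4 + O²) (f(O, W) = O*(O*O - 4) = O*(O² - 4) = O*(-4 + O²))
f(264, o) + R = 264*(-4 + 264²) + 13378000353/10385051998 = 264*(-4 + 69696) + 13378000353/10385051998 = 264*69692 + 13378000353/10385051998 = 18398688 + 13378000353/10385051998 = 191071344952978977/10385051998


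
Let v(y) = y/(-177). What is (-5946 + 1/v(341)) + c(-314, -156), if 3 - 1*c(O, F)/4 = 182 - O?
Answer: -2700215/341 ≈ -7918.5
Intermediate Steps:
c(O, F) = -716 + 4*O (c(O, F) = 12 - 4*(182 - O) = 12 + (-728 + 4*O) = -716 + 4*O)
v(y) = -y/177 (v(y) = y*(-1/177) = -y/177)
(-5946 + 1/v(341)) + c(-314, -156) = (-5946 + 1/(-1/177*341)) + (-716 + 4*(-314)) = (-5946 + 1/(-341/177)) + (-716 - 1256) = (-5946 - 177/341) - 1972 = -2027763/341 - 1972 = -2700215/341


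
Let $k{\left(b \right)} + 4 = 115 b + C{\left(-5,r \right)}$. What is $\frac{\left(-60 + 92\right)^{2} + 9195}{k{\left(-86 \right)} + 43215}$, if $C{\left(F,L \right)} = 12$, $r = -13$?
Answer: $\frac{10219}{33333} \approx 0.30657$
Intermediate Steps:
$k{\left(b \right)} = 8 + 115 b$ ($k{\left(b \right)} = -4 + \left(115 b + 12\right) = -4 + \left(12 + 115 b\right) = 8 + 115 b$)
$\frac{\left(-60 + 92\right)^{2} + 9195}{k{\left(-86 \right)} + 43215} = \frac{\left(-60 + 92\right)^{2} + 9195}{\left(8 + 115 \left(-86\right)\right) + 43215} = \frac{32^{2} + 9195}{\left(8 - 9890\right) + 43215} = \frac{1024 + 9195}{-9882 + 43215} = \frac{10219}{33333}$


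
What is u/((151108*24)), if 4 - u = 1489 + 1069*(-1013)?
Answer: 270353/906648 ≈ 0.29819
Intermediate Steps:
u = 1081412 (u = 4 - (1489 + 1069*(-1013)) = 4 - (1489 - 1082897) = 4 - 1*(-1081408) = 4 + 1081408 = 1081412)
u/((151108*24)) = 1081412/((151108*24)) = 1081412/3626592 = 1081412*(1/3626592) = 270353/906648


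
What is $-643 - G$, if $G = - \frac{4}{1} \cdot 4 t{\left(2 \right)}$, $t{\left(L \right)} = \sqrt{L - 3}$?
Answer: $-643 + 16 i \approx -643.0 + 16.0 i$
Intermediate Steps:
$t{\left(L \right)} = \sqrt{-3 + L}$
$G = - 16 i$ ($G = - \frac{4}{1} \cdot 4 \sqrt{-3 + 2} = \left(-4\right) 1 \cdot 4 \sqrt{-1} = \left(-4\right) 4 i = - 16 i \approx - 16.0 i$)
$-643 - G = -643 - - 16 i = -643 + 16 i$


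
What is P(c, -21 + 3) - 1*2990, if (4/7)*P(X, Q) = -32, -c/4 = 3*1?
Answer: -3046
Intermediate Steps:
c = -12 ≈ -12.000
P(X, Q) = -56 (P(X, Q) = (7/4)*(-32) = -56)
P(c, -21 + 3) - 1*2990 = -56 - 1*2990 = -56 - 2990 = -3046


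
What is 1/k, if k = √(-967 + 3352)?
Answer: √265/795 ≈ 0.020476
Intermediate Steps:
k = 3*√265 (k = √2385 = 3*√265 ≈ 48.836)
1/k = 1/(3*√265) = √265/795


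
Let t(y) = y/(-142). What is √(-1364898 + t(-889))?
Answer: I*√27521677034/142 ≈ 1168.3*I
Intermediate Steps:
t(y) = -y/142 (t(y) = y*(-1/142) = -y/142)
√(-1364898 + t(-889)) = √(-1364898 - 1/142*(-889)) = √(-1364898 + 889/142) = √(-193814627/142) = I*√27521677034/142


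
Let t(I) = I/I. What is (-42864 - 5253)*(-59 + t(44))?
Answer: 2790786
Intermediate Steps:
t(I) = 1
(-42864 - 5253)*(-59 + t(44)) = (-42864 - 5253)*(-59 + 1) = -48117*(-58) = 2790786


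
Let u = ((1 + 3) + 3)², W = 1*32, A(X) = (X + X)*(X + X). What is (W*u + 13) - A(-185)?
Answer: -135319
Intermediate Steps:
A(X) = 4*X² (A(X) = (2*X)*(2*X) = 4*X²)
W = 32
u = 49 (u = (4 + 3)² = 7² = 49)
(W*u + 13) - A(-185) = (32*49 + 13) - 4*(-185)² = (1568 + 13) - 4*34225 = 1581 - 1*136900 = 1581 - 136900 = -135319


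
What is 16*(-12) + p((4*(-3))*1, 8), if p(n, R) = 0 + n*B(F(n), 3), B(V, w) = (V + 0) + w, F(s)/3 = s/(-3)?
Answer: -372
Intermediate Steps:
F(s) = -s (F(s) = 3*(s/(-3)) = 3*(s*(-⅓)) = 3*(-s/3) = -s)
B(V, w) = V + w
p(n, R) = n*(3 - n) (p(n, R) = 0 + n*(-n + 3) = 0 + n*(3 - n) = n*(3 - n))
16*(-12) + p((4*(-3))*1, 8) = 16*(-12) + ((4*(-3))*1)*(3 - 4*(-3)) = -192 + (-12*1)*(3 - (-12)) = -192 - 12*(3 - 1*(-12)) = -192 - 12*(3 + 12) = -192 - 12*15 = -192 - 180 = -372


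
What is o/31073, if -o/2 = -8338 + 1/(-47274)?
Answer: 394170613/734472501 ≈ 0.53667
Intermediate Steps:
o = 394170613/23637 (o = -2*(-8338 + 1/(-47274)) = -2*(-8338 - 1/47274) = -2*(-394170613/47274) = 394170613/23637 ≈ 16676.)
o/31073 = (394170613/23637)/31073 = (394170613/23637)*(1/31073) = 394170613/734472501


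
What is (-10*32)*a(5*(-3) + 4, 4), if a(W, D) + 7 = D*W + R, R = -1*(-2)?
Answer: 15680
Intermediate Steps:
R = 2
a(W, D) = -5 + D*W (a(W, D) = -7 + (D*W + 2) = -7 + (2 + D*W) = -5 + D*W)
(-10*32)*a(5*(-3) + 4, 4) = (-10*32)*(-5 + 4*(5*(-3) + 4)) = -320*(-5 + 4*(-15 + 4)) = -320*(-5 + 4*(-11)) = -320*(-5 - 44) = -320*(-49) = 15680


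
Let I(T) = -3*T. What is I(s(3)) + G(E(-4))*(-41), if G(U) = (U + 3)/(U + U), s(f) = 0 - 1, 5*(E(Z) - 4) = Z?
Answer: -1175/32 ≈ -36.719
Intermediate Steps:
E(Z) = 4 + Z/5
s(f) = -1
G(U) = (3 + U)/(2*U) (G(U) = (3 + U)/((2*U)) = (3 + U)*(1/(2*U)) = (3 + U)/(2*U))
I(s(3)) + G(E(-4))*(-41) = -3*(-1) + ((3 + (4 + (1/5)*(-4)))/(2*(4 + (1/5)*(-4))))*(-41) = 3 + ((3 + (4 - 4/5))/(2*(4 - 4/5)))*(-41) = 3 + ((3 + 16/5)/(2*(16/5)))*(-41) = 3 + ((1/2)*(5/16)*(31/5))*(-41) = 3 + (31/32)*(-41) = 3 - 1271/32 = -1175/32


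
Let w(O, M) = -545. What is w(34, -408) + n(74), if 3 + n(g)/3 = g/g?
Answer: -551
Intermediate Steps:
n(g) = -6 (n(g) = -9 + 3*(g/g) = -9 + 3*1 = -9 + 3 = -6)
w(34, -408) + n(74) = -545 - 6 = -551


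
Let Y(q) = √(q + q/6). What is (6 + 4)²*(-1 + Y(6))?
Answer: -100 + 100*√7 ≈ 164.58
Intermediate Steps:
Y(q) = √42*√q/6 (Y(q) = √(q + q*(⅙)) = √(q + q/6) = √(7*q/6) = √42*√q/6)
(6 + 4)²*(-1 + Y(6)) = (6 + 4)²*(-1 + √42*√6/6) = 10²*(-1 + √7) = 100*(-1 + √7) = -100 + 100*√7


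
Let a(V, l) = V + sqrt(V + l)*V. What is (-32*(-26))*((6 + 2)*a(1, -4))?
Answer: 6656 + 6656*I*sqrt(3) ≈ 6656.0 + 11529.0*I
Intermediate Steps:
a(V, l) = V + V*sqrt(V + l)
(-32*(-26))*((6 + 2)*a(1, -4)) = (-32*(-26))*((6 + 2)*(1*(1 + sqrt(1 - 4)))) = 832*(8*(1*(1 + sqrt(-3)))) = 832*(8*(1*(1 + I*sqrt(3)))) = 832*(8*(1 + I*sqrt(3))) = 832*(8 + 8*I*sqrt(3)) = 6656 + 6656*I*sqrt(3)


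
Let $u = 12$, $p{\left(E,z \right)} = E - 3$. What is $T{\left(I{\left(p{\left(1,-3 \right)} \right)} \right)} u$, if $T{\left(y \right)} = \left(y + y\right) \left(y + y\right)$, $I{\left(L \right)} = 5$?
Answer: $1200$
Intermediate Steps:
$p{\left(E,z \right)} = -3 + E$
$T{\left(y \right)} = 4 y^{2}$ ($T{\left(y \right)} = 2 y 2 y = 4 y^{2}$)
$T{\left(I{\left(p{\left(1,-3 \right)} \right)} \right)} u = 4 \cdot 5^{2} \cdot 12 = 4 \cdot 25 \cdot 12 = 100 \cdot 12 = 1200$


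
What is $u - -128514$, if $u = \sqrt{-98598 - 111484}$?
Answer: $128514 + i \sqrt{210082} \approx 1.2851 \cdot 10^{5} + 458.35 i$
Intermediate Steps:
$u = i \sqrt{210082}$ ($u = \sqrt{-210082} = i \sqrt{210082} \approx 458.35 i$)
$u - -128514 = i \sqrt{210082} - -128514 = i \sqrt{210082} + 128514 = 128514 + i \sqrt{210082}$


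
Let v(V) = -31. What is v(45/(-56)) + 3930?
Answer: 3899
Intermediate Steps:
v(45/(-56)) + 3930 = -31 + 3930 = 3899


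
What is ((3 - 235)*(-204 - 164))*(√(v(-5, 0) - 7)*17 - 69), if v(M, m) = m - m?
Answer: -5890944 + 1451392*I*√7 ≈ -5.8909e+6 + 3.84e+6*I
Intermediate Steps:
v(M, m) = 0
((3 - 235)*(-204 - 164))*(√(v(-5, 0) - 7)*17 - 69) = ((3 - 235)*(-204 - 164))*(√(0 - 7)*17 - 69) = (-232*(-368))*(√(-7)*17 - 69) = 85376*((I*√7)*17 - 69) = 85376*(17*I*√7 - 69) = 85376*(-69 + 17*I*√7) = -5890944 + 1451392*I*√7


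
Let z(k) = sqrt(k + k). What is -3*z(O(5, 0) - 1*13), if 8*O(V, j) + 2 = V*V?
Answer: -27*I/2 ≈ -13.5*I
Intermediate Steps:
O(V, j) = -1/4 + V**2/8 (O(V, j) = -1/4 + (V*V)/8 = -1/4 + V**2/8)
z(k) = sqrt(2)*sqrt(k) (z(k) = sqrt(2*k) = sqrt(2)*sqrt(k))
-3*z(O(5, 0) - 1*13) = -3*sqrt(2)*sqrt((-1/4 + (1/8)*5**2) - 1*13) = -3*sqrt(2)*sqrt((-1/4 + (1/8)*25) - 13) = -3*sqrt(2)*sqrt((-1/4 + 25/8) - 13) = -3*sqrt(2)*sqrt(23/8 - 13) = -3*sqrt(2)*sqrt(-81/8) = -3*sqrt(2)*9*I*sqrt(2)/4 = -27*I/2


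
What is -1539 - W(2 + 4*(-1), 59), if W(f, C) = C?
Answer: -1598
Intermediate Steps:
-1539 - W(2 + 4*(-1), 59) = -1539 - 1*59 = -1539 - 59 = -1598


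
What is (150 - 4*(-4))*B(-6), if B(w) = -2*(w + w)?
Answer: 3984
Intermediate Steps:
B(w) = -4*w
(150 - 4*(-4))*B(-6) = (150 - 4*(-4))*(-4*(-6)) = (150 + 16)*24 = 166*24 = 3984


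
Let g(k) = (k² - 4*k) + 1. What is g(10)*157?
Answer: 9577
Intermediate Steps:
g(k) = 1 + k² - 4*k
g(10)*157 = (1 + 10² - 4*10)*157 = (1 + 100 - 40)*157 = 61*157 = 9577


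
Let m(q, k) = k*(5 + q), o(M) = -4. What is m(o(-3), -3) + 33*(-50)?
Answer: -1653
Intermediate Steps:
m(o(-3), -3) + 33*(-50) = -3*(5 - 4) + 33*(-50) = -3*1 - 1650 = -3 - 1650 = -1653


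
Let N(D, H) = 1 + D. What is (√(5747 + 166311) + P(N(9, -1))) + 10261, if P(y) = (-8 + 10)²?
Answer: 10265 + √172058 ≈ 10680.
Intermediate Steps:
P(y) = 4 (P(y) = 2² = 4)
(√(5747 + 166311) + P(N(9, -1))) + 10261 = (√(5747 + 166311) + 4) + 10261 = (√172058 + 4) + 10261 = (4 + √172058) + 10261 = 10265 + √172058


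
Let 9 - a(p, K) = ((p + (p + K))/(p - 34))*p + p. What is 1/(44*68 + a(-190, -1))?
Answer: 112/393587 ≈ 0.00028456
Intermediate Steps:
a(p, K) = 9 - p - p*(K + 2*p)/(-34 + p) (a(p, K) = 9 - (((p + (p + K))/(p - 34))*p + p) = 9 - (((p + (K + p))/(-34 + p))*p + p) = 9 - (((K + 2*p)/(-34 + p))*p + p) = 9 - (p*(K + 2*p)/(-34 + p) + p) = 9 - (p + p*(K + 2*p)/(-34 + p)) = 9 + (-p - p*(K + 2*p)/(-34 + p)) = 9 - p - p*(K + 2*p)/(-34 + p))
1/(44*68 + a(-190, -1)) = 1/(44*68 + (-306 - 3*(-190)² + 43*(-190) - 1*(-1)*(-190))/(-34 - 190)) = 1/(2992 + (-306 - 3*36100 - 8170 - 190)/(-224)) = 1/(2992 - (-306 - 108300 - 8170 - 190)/224) = 1/(2992 - 1/224*(-116966)) = 1/(2992 + 58483/112) = 1/(393587/112) = 112/393587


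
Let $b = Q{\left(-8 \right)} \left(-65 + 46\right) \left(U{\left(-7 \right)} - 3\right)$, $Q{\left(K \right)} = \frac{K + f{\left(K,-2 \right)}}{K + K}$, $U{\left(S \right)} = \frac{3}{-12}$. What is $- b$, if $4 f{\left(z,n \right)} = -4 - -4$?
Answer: $- \frac{247}{8} \approx -30.875$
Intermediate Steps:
$U{\left(S \right)} = - \frac{1}{4}$ ($U{\left(S \right)} = 3 \left(- \frac{1}{12}\right) = - \frac{1}{4}$)
$f{\left(z,n \right)} = 0$ ($f{\left(z,n \right)} = \frac{-4 - -4}{4} = \frac{-4 + 4}{4} = \frac{1}{4} \cdot 0 = 0$)
$Q{\left(K \right)} = \frac{1}{2}$ ($Q{\left(K \right)} = \frac{K + 0}{K + K} = \frac{K}{2 K} = K \frac{1}{2 K} = \frac{1}{2}$)
$b = \frac{247}{8}$ ($b = \frac{\left(-65 + 46\right) \left(- \frac{1}{4} - 3\right)}{2} = \frac{\left(-19\right) \left(- \frac{13}{4}\right)}{2} = \frac{1}{2} \cdot \frac{247}{4} = \frac{247}{8} \approx 30.875$)
$- b = \left(-1\right) \frac{247}{8} = - \frac{247}{8}$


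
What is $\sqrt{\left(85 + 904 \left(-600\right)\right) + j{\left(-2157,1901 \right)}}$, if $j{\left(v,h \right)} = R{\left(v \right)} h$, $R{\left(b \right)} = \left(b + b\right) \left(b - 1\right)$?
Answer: $\sqrt{17697030097} \approx 1.3303 \cdot 10^{5}$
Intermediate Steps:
$R{\left(b \right)} = 2 b \left(-1 + b\right)$
$j{\left(v,h \right)} = 2 h v \left(-1 + v\right)$ ($j{\left(v,h \right)} = 2 v \left(-1 + v\right) h = 2 h v \left(-1 + v\right)$)
$\sqrt{\left(85 + 904 \left(-600\right)\right) + j{\left(-2157,1901 \right)}} = \sqrt{\left(85 + 904 \left(-600\right)\right) + 2 \cdot 1901 \left(-2157\right) \left(-1 - 2157\right)} = \sqrt{\left(85 - 542400\right) + 2 \cdot 1901 \left(-2157\right) \left(-2158\right)} = \sqrt{-542315 + 17697572412} = \sqrt{17697030097}$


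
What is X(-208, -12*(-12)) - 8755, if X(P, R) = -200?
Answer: -8955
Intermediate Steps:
X(-208, -12*(-12)) - 8755 = -200 - 8755 = -8955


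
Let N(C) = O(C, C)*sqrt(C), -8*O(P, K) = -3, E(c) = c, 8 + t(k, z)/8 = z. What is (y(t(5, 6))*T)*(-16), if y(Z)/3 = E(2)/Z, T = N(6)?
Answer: 9*sqrt(6)/4 ≈ 5.5114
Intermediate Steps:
t(k, z) = -64 + 8*z
O(P, K) = 3/8 (O(P, K) = -1/8*(-3) = 3/8)
N(C) = 3*sqrt(C)/8
T = 3*sqrt(6)/8 ≈ 0.91856
y(Z) = 6/Z (y(Z) = 3*(2/Z) = 6/Z)
(y(t(5, 6))*T)*(-16) = ((6/(-64 + 8*6))*(3*sqrt(6)/8))*(-16) = ((6/(-64 + 48))*(3*sqrt(6)/8))*(-16) = ((6/(-16))*(3*sqrt(6)/8))*(-16) = ((6*(-1/16))*(3*sqrt(6)/8))*(-16) = -9*sqrt(6)/64*(-16) = 9*sqrt(6)/4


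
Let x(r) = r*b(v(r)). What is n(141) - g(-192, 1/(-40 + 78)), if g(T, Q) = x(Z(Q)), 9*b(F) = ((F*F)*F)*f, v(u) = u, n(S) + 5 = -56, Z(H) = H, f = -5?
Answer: -1144739659/18766224 ≈ -61.000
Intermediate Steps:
n(S) = -61 (n(S) = -5 - 56 = -61)
b(F) = -5*F³/9 (b(F) = (((F*F)*F)*(-5))/9 = ((F²*F)*(-5))/9 = (F³*(-5))/9 = (-5*F³)/9 = -5*F³/9)
x(r) = -5*r⁴/9 (x(r) = r*(-5*r³/9) = -5*r⁴/9)
g(T, Q) = -5*Q⁴/9
n(141) - g(-192, 1/(-40 + 78)) = -61 - (-5)*(1/(-40 + 78))⁴/9 = -61 - (-5)*(1/38)⁴/9 = -61 - (-5)/(9*2085136) = -61 - 1*(-5/18766224) = -61 + 5/18766224 = -1144739659/18766224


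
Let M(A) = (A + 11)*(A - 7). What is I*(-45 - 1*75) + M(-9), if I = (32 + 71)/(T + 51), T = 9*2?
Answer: -4856/23 ≈ -211.13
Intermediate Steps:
T = 18
M(A) = (-7 + A)*(11 + A) (M(A) = (11 + A)*(-7 + A) = (-7 + A)*(11 + A))
I = 103/69 (I = (32 + 71)/(18 + 51) = 103/69 ≈ 1.4928)
I*(-45 - 1*75) + M(-9) = 103*(-45 - 1*75)/69 + (-77 + (-9)² + 4*(-9)) = 103*(-45 - 75)/69 + (-77 + 81 - 36) = (103/69)*(-120) - 32 = -4120/23 - 32 = -4856/23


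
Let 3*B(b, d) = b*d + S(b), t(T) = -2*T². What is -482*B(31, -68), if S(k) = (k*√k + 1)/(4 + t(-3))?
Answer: 7112633/21 + 7471*√31/21 ≈ 3.4068e+5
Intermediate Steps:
S(k) = -1/14 - k^(3/2)/14 (S(k) = (k*√k + 1)/(4 - 2*(-3)²) = (k^(3/2) + 1)/(4 - 2*9) = (1 + k^(3/2))/(4 - 18) = (1 + k^(3/2))/(-14) = (1 + k^(3/2))*(-1/14) = -1/14 - k^(3/2)/14)
B(b, d) = -1/42 - b^(3/2)/42 + b*d/3 (B(b, d) = (b*d + (-1/14 - b^(3/2)/14))/3 = (-1/14 - b^(3/2)/14 + b*d)/3 = -1/42 - b^(3/2)/42 + b*d/3)
-482*B(31, -68) = -482*(-1/42 - 31*√31/42 + (⅓)*31*(-68)) = -482*(-1/42 - 31*√31/42 - 2108/3) = -482*(-29513/42 - 31*√31/42) = 7112633/21 + 7471*√31/21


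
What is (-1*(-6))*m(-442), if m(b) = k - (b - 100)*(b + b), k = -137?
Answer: -2875590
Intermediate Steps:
m(b) = -137 - 2*b*(-100 + b) (m(b) = -137 - (b - 100)*(b + b) = -137 - (-100 + b)*2*b = -137 - 2*b*(-100 + b))
(-1*(-6))*m(-442) = (-1*(-6))*(-137 - 2*(-442)² + 200*(-442)) = 6*(-137 - 2*195364 - 88400) = 6*(-137 - 390728 - 88400) = 6*(-479265) = -2875590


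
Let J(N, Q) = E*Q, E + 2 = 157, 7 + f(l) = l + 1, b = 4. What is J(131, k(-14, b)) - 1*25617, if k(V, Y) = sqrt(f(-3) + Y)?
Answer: -25617 + 155*I*sqrt(5) ≈ -25617.0 + 346.59*I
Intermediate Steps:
f(l) = -6 + l (f(l) = -7 + (l + 1) = -7 + (1 + l) = -6 + l)
E = 155 (E = -2 + 157 = 155)
k(V, Y) = sqrt(-9 + Y) (k(V, Y) = sqrt((-6 - 3) + Y) = sqrt(-9 + Y))
J(N, Q) = 155*Q
J(131, k(-14, b)) - 1*25617 = 155*sqrt(-9 + 4) - 1*25617 = 155*sqrt(-5) - 25617 = 155*(I*sqrt(5)) - 25617 = 155*I*sqrt(5) - 25617 = -25617 + 155*I*sqrt(5)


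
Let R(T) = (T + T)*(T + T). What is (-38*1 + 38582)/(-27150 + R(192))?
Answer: 6424/20051 ≈ 0.32038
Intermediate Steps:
R(T) = 4*T² (R(T) = (2*T)*(2*T) = 4*T²)
(-38*1 + 38582)/(-27150 + R(192)) = (-38*1 + 38582)/(-27150 + 4*192²) = (-38 + 38582)/(-27150 + 4*36864) = 38544/(-27150 + 147456) = 38544/120306 = 38544*(1/120306) = 6424/20051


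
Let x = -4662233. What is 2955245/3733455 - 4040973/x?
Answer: 339586254280/204779260059 ≈ 1.6583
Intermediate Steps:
2955245/3733455 - 4040973/x = 2955245/3733455 - 4040973/(-4662233) = 2955245*(1/3733455) - 4040973*(-1/4662233) = 591049/746691 + 4040973/4662233 = 339586254280/204779260059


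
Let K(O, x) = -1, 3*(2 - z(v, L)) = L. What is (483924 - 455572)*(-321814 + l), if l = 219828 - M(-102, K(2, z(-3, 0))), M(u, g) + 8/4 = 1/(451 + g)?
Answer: -650576346976/225 ≈ -2.8914e+9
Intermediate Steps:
z(v, L) = 2 - L/3
M(u, g) = -2 + 1/(451 + g)
l = 98923499/450 (l = 219828 - (-901 - 2*(-1))/(451 - 1) = 219828 - (-901 + 2)/450 = 219828 - (-899)/450 = 219828 - 1*(-899/450) = 219828 + 899/450 = 98923499/450 ≈ 2.1983e+5)
(483924 - 455572)*(-321814 + l) = (483924 - 455572)*(-321814 + 98923499/450) = 28352*(-45892801/450) = -650576346976/225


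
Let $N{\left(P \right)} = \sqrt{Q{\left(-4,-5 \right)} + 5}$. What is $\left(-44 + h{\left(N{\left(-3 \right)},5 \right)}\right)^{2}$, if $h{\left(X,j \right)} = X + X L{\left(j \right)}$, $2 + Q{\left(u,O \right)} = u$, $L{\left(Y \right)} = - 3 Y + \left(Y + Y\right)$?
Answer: $1920 + 352 i \approx 1920.0 + 352.0 i$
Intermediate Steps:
$L{\left(Y \right)} = - Y$ ($L{\left(Y \right)} = - 3 Y + 2 Y = - Y$)
$Q{\left(u,O \right)} = -2 + u$
$N{\left(P \right)} = i$ ($N{\left(P \right)} = \sqrt{\left(-2 - 4\right) + 5} = \sqrt{-6 + 5} = \sqrt{-1} = i$)
$h{\left(X,j \right)} = X - X j$ ($h{\left(X,j \right)} = X + X \left(- j\right) = X - X j$)
$\left(-44 + h{\left(N{\left(-3 \right)},5 \right)}\right)^{2} = \left(-44 + i \left(1 - 5\right)\right)^{2} = \left(-44 + i \left(-4\right)\right)^{2} = \left(-44 - 4 i\right)^{2}$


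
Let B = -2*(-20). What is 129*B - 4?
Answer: 5156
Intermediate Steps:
B = 40
129*B - 4 = 129*40 - 4 = 5160 - 4 = 5156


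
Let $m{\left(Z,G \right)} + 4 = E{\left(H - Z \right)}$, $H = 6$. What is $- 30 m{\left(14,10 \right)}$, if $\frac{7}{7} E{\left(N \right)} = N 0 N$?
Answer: $120$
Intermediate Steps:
$E{\left(N \right)} = 0$ ($E{\left(N \right)} = N 0 N = 0 N = 0$)
$m{\left(Z,G \right)} = -4$ ($m{\left(Z,G \right)} = -4 + 0 = -4$)
$- 30 m{\left(14,10 \right)} = \left(-30\right) \left(-4\right) = 120$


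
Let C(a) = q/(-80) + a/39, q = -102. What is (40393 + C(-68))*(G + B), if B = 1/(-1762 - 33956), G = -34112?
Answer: -76775028445937533/55720080 ≈ -1.3779e+9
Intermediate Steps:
B = -1/35718 (B = 1/(-35718) = -1/35718 ≈ -2.7997e-5)
C(a) = 51/40 + a/39 (C(a) = -102/(-80) + a/39 = -102*(-1/80) + a*(1/39) = 51/40 + a/39)
(40393 + C(-68))*(G + B) = (40393 + (51/40 + (1/39)*(-68)))*(-34112 - 1/35718) = (40393 + (51/40 - 68/39))*(-1218412417/35718) = (40393 - 731/1560)*(-1218412417/35718) = (63012349/1560)*(-1218412417/35718) = -76775028445937533/55720080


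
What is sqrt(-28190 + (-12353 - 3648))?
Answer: I*sqrt(44191) ≈ 210.22*I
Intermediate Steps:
sqrt(-28190 + (-12353 - 3648)) = sqrt(-28190 - 16001) = sqrt(-44191) = I*sqrt(44191)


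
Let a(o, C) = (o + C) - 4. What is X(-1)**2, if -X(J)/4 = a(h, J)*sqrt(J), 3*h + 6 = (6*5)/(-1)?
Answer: -4624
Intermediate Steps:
h = -12 (h = -2 + ((6*5)/(-1))/3 = -2 + (30*(-1))/3 = -2 + (1/3)*(-30) = -2 - 10 = -12)
a(o, C) = -4 + C + o (a(o, C) = (C + o) - 4 = -4 + C + o)
X(J) = -4*sqrt(J)*(-16 + J) (X(J) = -4*(-4 + J - 12)*sqrt(J) = -4*(-16 + J)*sqrt(J) = -4*sqrt(J)*(-16 + J))
X(-1)**2 = (4*sqrt(-1)*(16 - 1*(-1)))**2 = (4*I*(16 + 1))**2 = (4*I*17)**2 = (68*I)**2 = -4624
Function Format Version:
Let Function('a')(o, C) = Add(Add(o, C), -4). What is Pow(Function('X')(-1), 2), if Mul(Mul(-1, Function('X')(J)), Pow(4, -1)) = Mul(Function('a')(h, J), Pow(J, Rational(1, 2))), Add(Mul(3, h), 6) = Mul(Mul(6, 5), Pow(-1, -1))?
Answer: -4624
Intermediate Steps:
h = -12 (h = Add(-2, Mul(Rational(1, 3), Mul(Mul(6, 5), Pow(-1, -1)))) = Add(-2, Mul(Rational(1, 3), Mul(30, -1))) = Add(-2, Mul(Rational(1, 3), -30)) = Add(-2, -10) = -12)
Function('a')(o, C) = Add(-4, C, o) (Function('a')(o, C) = Add(Add(C, o), -4) = Add(-4, C, o))
Function('X')(J) = Mul(-4, Pow(J, Rational(1, 2)), Add(-16, J)) (Function('X')(J) = Mul(-4, Mul(Add(-4, J, -12), Pow(J, Rational(1, 2)))) = Mul(-4, Mul(Add(-16, J), Pow(J, Rational(1, 2)))) = Mul(-4, Mul(Pow(J, Rational(1, 2)), Add(-16, J))) = Mul(-4, Pow(J, Rational(1, 2)), Add(-16, J)))
Pow(Function('X')(-1), 2) = Pow(Mul(4, Pow(-1, Rational(1, 2)), Add(16, Mul(-1, -1))), 2) = Pow(Mul(4, I, Add(16, 1)), 2) = Pow(Mul(4, I, 17), 2) = Pow(Mul(68, I), 2) = -4624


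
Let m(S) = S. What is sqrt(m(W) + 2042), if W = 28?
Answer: 3*sqrt(230) ≈ 45.497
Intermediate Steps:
sqrt(m(W) + 2042) = sqrt(28 + 2042) = sqrt(2070) = 3*sqrt(230)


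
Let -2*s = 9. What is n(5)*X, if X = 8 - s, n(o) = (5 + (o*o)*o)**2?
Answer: 211250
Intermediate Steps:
s = -9/2 (s = -1/2*9 = -9/2 ≈ -4.5000)
n(o) = (5 + o**3)**2 (n(o) = (5 + o**2*o)**2 = (5 + o**3)**2)
X = 25/2 (X = 8 - 1*(-9/2) = 8 + 9/2 = 25/2 ≈ 12.500)
n(5)*X = (5 + 5**3)**2*(25/2) = (5 + 125)**2*(25/2) = 130**2*(25/2) = 16900*(25/2) = 211250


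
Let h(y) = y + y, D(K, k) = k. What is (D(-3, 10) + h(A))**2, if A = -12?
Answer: 196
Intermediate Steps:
h(y) = 2*y
(D(-3, 10) + h(A))**2 = (10 + 2*(-12))**2 = (10 - 24)**2 = (-14)**2 = 196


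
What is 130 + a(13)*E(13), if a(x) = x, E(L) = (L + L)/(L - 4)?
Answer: 1508/9 ≈ 167.56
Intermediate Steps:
E(L) = 2*L/(-4 + L) (E(L) = (2*L)/(-4 + L) = 2*L/(-4 + L))
130 + a(13)*E(13) = 130 + 13*(2*13/(-4 + 13)) = 130 + 13*(2*13/9) = 130 + 13*(2*13*(⅑)) = 130 + 13*(26/9) = 130 + 338/9 = 1508/9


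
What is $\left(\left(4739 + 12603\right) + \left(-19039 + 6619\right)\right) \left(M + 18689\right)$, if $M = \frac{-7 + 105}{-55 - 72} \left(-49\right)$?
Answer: $\frac{11706017210}{127} \approx 9.2173 \cdot 10^{7}$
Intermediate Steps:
$M = \frac{4802}{127}$ ($M = \frac{98}{-127} \left(-49\right) = 98 \left(- \frac{1}{127}\right) \left(-49\right) = \left(- \frac{98}{127}\right) \left(-49\right) = \frac{4802}{127} \approx 37.811$)
$\left(\left(4739 + 12603\right) + \left(-19039 + 6619\right)\right) \left(M + 18689\right) = \left(\left(4739 + 12603\right) + \left(-19039 + 6619\right)\right) \left(\frac{4802}{127} + 18689\right) = \left(17342 - 12420\right) \frac{2378305}{127} = 4922 \cdot \frac{2378305}{127} = \frac{11706017210}{127}$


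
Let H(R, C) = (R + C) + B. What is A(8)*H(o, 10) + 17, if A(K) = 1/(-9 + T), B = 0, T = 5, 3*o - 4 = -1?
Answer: 57/4 ≈ 14.250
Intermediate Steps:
o = 1 (o = 4/3 + (⅓)*(-1) = 4/3 - ⅓ = 1)
H(R, C) = C + R (H(R, C) = (R + C) + 0 = (C + R) + 0 = C + R)
A(K) = -¼ (A(K) = 1/(-9 + 5) = 1/(-4) = -¼)
A(8)*H(o, 10) + 17 = -(10 + 1)/4 + 17 = -¼*11 + 17 = -11/4 + 17 = 57/4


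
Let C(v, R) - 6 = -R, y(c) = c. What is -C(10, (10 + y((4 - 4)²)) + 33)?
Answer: 37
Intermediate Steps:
C(v, R) = 6 - R
-C(10, (10 + y((4 - 4)²)) + 33) = -(6 - ((10 + (4 - 4)²) + 33)) = -(6 - ((10 + 0²) + 33)) = -(6 - ((10 + 0) + 33)) = -(6 - (10 + 33)) = -(6 - 1*43) = -(6 - 43) = -1*(-37) = 37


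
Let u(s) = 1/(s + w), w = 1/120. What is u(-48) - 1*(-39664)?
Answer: 228424856/5759 ≈ 39664.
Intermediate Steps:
w = 1/120 ≈ 0.0083333
u(s) = 1/(1/120 + s) (u(s) = 1/(s + 1/120) = 1/(1/120 + s))
u(-48) - 1*(-39664) = 120/(1 + 120*(-48)) - 1*(-39664) = 120/(1 - 5760) + 39664 = 120/(-5759) + 39664 = 120*(-1/5759) + 39664 = -120/5759 + 39664 = 228424856/5759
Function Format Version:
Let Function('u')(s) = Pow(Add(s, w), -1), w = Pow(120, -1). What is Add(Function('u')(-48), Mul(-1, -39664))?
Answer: Rational(228424856, 5759) ≈ 39664.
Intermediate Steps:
w = Rational(1, 120) ≈ 0.0083333
Function('u')(s) = Pow(Add(Rational(1, 120), s), -1) (Function('u')(s) = Pow(Add(s, Rational(1, 120)), -1) = Pow(Add(Rational(1, 120), s), -1))
Add(Function('u')(-48), Mul(-1, -39664)) = Add(Mul(120, Pow(Add(1, Mul(120, -48)), -1)), Mul(-1, -39664)) = Add(Mul(120, Pow(Add(1, -5760), -1)), 39664) = Add(Mul(120, Pow(-5759, -1)), 39664) = Add(Mul(120, Rational(-1, 5759)), 39664) = Add(Rational(-120, 5759), 39664) = Rational(228424856, 5759)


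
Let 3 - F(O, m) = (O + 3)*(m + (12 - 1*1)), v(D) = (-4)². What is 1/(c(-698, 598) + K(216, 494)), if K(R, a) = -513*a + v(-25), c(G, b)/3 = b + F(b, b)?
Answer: -1/1349630 ≈ -7.4094e-7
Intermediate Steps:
v(D) = 16
F(O, m) = 3 - (3 + O)*(11 + m) (F(O, m) = 3 - (O + 3)*(m + (12 - 1*1)) = 3 - (3 + O)*(m + (12 - 1)) = 3 - (3 + O)*(m + 11) = 3 - (3 + O)*(11 + m))
c(G, b) = -90 - 39*b - 3*b² (c(G, b) = 3*(b + (-30 - 11*b - 3*b - b*b)) = 3*(b + (-30 - 11*b - 3*b - b²)) = 3*(b + (-30 - b² - 14*b)) = 3*(-30 - b² - 13*b) = -90 - 39*b - 3*b²)
K(R, a) = 16 - 513*a (K(R, a) = -513*a + 16 = 16 - 513*a)
1/(c(-698, 598) + K(216, 494)) = 1/((-90 - 39*598 - 3*598²) + (16 - 513*494)) = 1/((-90 - 23322 - 3*357604) + (16 - 253422)) = 1/((-90 - 23322 - 1072812) - 253406) = 1/(-1096224 - 253406) = 1/(-1349630) = -1/1349630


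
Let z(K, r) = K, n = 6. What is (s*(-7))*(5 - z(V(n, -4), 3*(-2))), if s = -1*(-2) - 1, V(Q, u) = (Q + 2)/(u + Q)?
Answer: -7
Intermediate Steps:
V(Q, u) = (2 + Q)/(Q + u)
s = 1 (s = 2 - 1 = 1)
(s*(-7))*(5 - z(V(n, -4), 3*(-2))) = (1*(-7))*(5 - (2 + 6)/(6 - 4)) = -7*(5 - 8/2) = -7*(5 - 1*4) = -7*(5 - 4) = -7*1 = -7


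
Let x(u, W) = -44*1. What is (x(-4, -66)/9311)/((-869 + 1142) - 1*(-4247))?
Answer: -11/10521430 ≈ -1.0455e-6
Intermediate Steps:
x(u, W) = -44
(x(-4, -66)/9311)/((-869 + 1142) - 1*(-4247)) = (-44/9311)/((-869 + 1142) - 1*(-4247)) = (-44*1/9311)/(273 + 4247) = -44/9311/4520 = -44/9311*1/4520 = -11/10521430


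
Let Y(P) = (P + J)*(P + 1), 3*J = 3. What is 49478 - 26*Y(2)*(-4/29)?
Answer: 1435798/29 ≈ 49510.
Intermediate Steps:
J = 1 (J = (⅓)*3 = 1)
Y(P) = (1 + P)² (Y(P) = (P + 1)*(P + 1) = (1 + P)*(1 + P) = (1 + P)²)
49478 - 26*Y(2)*(-4/29) = 49478 - 26*(1 + 2² + 2*2)*(-4/29) = 49478 - 26*(1 + 4 + 4)*(-4*1/29) = 49478 - 26*9*(-4)/29 = 49478 - 234*(-4)/29 = 49478 - 1*(-936/29) = 49478 + 936/29 = 1435798/29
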